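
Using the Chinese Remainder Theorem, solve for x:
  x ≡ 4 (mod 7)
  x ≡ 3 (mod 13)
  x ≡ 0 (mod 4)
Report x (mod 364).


Moduli 7, 13, 4 are pairwise coprime; by CRT there is a unique solution modulo M = 7 · 13 · 4 = 364.
Solve pairwise, accumulating the modulus:
  Start with x ≡ 4 (mod 7).
  Combine with x ≡ 3 (mod 13): since gcd(7, 13) = 1, we get a unique residue mod 91.
    Write x = 4 + 7·t and substitute into x ≡ 3 (mod 13): 7·t ≡ 3 − 4 = -1 (mod 13).
    Reduce coefficients mod 13: 7·t ≡ 12 (mod 13).
    The inverse of 7 mod 13 is 2 (since 7·2 = 14 = 1·13 + 1), so t ≡ 2·12 = 24 ≡ 11 (mod 13).
    Then x = 4 + 7·11 = 81, valid modulo lcm(7, 13) = 91: x ≡ 81 (mod 91).
  Combine with x ≡ 0 (mod 4): since gcd(91, 4) = 1, we get a unique residue mod 364.
    Write x = 81 + 91·t and substitute into x ≡ 0 (mod 4): 91·t ≡ 0 − 81 = -81 (mod 4).
    Reduce coefficients mod 4: 3·t ≡ 3 (mod 4).
    The inverse of 3 mod 4 is 3 (since 3·3 = 9 = 2·4 + 1), so t ≡ 3·3 = 9 ≡ 1 (mod 4).
    Then x = 81 + 91·1 = 172, valid modulo lcm(91, 4) = 364: x ≡ 172 (mod 364).
Verify: 172 mod 7 = 4 ✓, 172 mod 13 = 3 ✓, 172 mod 4 = 0 ✓.

x ≡ 172 (mod 364).


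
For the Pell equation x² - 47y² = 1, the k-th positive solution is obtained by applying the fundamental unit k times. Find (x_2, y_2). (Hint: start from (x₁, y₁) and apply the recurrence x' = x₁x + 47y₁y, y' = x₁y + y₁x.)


Step 1: Find the fundamental solution (x₁, y₁) of x² - 47y² = 1.
  Expand √47 as a continued fraction. a₀ = ⌊√47⌋ = 6; iterate m_{k+1} = d_k·a_k − m_k, d_{k+1} = (47 − m_{k+1}²)/d_k, a_{k+1} = ⌊(a₀ + m_{k+1})/d_{k+1}⌋ (starting m₀ = 0, d₀ = 1), with convergents p_k = a_k·p_{k-1} + p_{k-2}, q_k = a_k·q_{k-1} + q_{k-2} (p₋₁ = 1, q₋₁ = 0):
  k = 0: a₀ = 6; p₀/q₀ = 6/1; p₀² − 47·q₀² = 36 − 47 = -11.
  k = 1: m = 6, d = 11, a = ⌊(6 + 6)/11⌋ = 1; p/q = (1·6 + 1)/(1·1 + 0) = 7/1; p² − 47·q² = 49 − 47 = 2.
  k = 2: m = 5, d = 2, a = ⌊(6 + 5)/2⌋ = 5; p/q = (5·7 + 6)/(5·1 + 1) = 41/6; p² − 47·q² = 1681 − 1692 = -11.
  k = 3: m = 5, d = 11, a = ⌊(6 + 5)/11⌋ = 1; p/q = (1·41 + 7)/(1·6 + 1) = 48/7; p² − 47·q² = 2304 − 2303 = 1.
  The first convergent with p² − 47·q² = 1 gives the fundamental solution (x₁, y₁) = (48, 7).
Step 2: Apply the recurrence (x_{n+1}, y_{n+1}) = (x₁x_n + 47y₁y_n, x₁y_n + y₁x_n) repeatedly.
  From (x_1, y_1) = (48, 7): x_2 = 48·48 + 47·7·7 = 4607; y_2 = 48·7 + 7·48 = 672.
Step 3: Verify x_2² - 47·y_2² = 21224449 - 21224448 = 1 (should be 1). ✓

(x_1, y_1) = (48, 7); (x_2, y_2) = (4607, 672).


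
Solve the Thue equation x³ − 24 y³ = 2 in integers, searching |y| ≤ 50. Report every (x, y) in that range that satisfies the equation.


The equation is x³ - 24y³ = 2. For fixed y, x³ = 24·y³ + 2, so a solution requires the RHS to be a perfect cube.
Strategy: iterate y from -50 to 50, compute RHS = 24·y³ + 2, and check whether it is a (positive or negative) perfect cube.
Check small values of y:
  y = 0: RHS = 2 is not a perfect cube.
  y = 1: RHS = 26 is not a perfect cube.
  y = -1: RHS = -22 is not a perfect cube.
  y = 2: RHS = 194 is not a perfect cube.
  y = -2: RHS = -190 is not a perfect cube.
  y = 3: RHS = 650 is not a perfect cube.
  y = -3: RHS = -646 is not a perfect cube.
Continuing the search up to |y| = 50 finds no solutions either.
No (x, y) in the scanned range satisfies the equation.

No integer solutions with |y| ≤ 50.


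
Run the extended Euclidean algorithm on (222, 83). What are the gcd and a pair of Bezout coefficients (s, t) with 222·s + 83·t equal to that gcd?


Euclidean algorithm on (222, 83) — divide until remainder is 0:
  222 = 2 · 83 + 56
  83 = 1 · 56 + 27
  56 = 2 · 27 + 2
  27 = 13 · 2 + 1
  2 = 2 · 1 + 0
gcd(222, 83) = 1.
Track Bezout coefficients alongside the remainders: start with r₀ = 222 = a·1 + b·0 (s = 1, t = 0) and r₁ = 83 = a·0 + b·1 (s = 0, t = 1); each new remainder r_{k+1} = r_{k-1} − q_k·r_k inherits s_{k+1} = s_{k-1} − q_k·s_k, t_{k+1} = t_{k-1} − q_k·t_k, so r_k = a·s_k + b·t_k at every step:
  q = 2: r = 56, s = 1 − 2·0 = 1, t = 0 − 2·1 = -2  (check: 222·1 + 83·(-2) = 56)
  q = 1: r = 27, s = 0 − 1·1 = -1, t = 1 − 1·(-2) = 3  (check: 222·(-1) + 83·3 = 27)
  q = 2: r = 2, s = 1 − 2·(-1) = 3, t = -2 − 2·3 = -8  (check: 222·3 + 83·(-8) = 2)
  q = 13: r = 1, s = -1 − 13·3 = -40, t = 3 − 13·(-8) = 107  (check: 222·(-40) + 83·107 = 1)
The row with r = 1 (the gcd) gives the Bezout coefficients s = -40, t = 107.
Result: 222 · (-40) + 83 · (107) = 1.

gcd(222, 83) = 1; s = -40, t = 107 (check: 222·(-40) + 83·107 = 1).


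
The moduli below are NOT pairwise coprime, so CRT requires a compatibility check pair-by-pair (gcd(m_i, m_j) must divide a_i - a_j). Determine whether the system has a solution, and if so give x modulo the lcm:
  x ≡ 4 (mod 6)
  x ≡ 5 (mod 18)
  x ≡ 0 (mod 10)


Moduli 6, 18, 10 are not pairwise coprime, so CRT works modulo lcm(m_i) when all pairwise compatibility conditions hold.
Pairwise compatibility: gcd(m_i, m_j) must divide a_i - a_j for every pair.
Merge one congruence at a time:
  Start: x ≡ 4 (mod 6).
  Combine with x ≡ 5 (mod 18): gcd(6, 18) = 6, and 5 - 4 = 1 is NOT divisible by 6.
    ⇒ system is inconsistent (no integer solution).

No solution (the system is inconsistent).


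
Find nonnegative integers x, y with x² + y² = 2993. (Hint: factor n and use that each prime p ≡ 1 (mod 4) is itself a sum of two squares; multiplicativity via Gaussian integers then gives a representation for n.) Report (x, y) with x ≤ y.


Step 1: Factor n = 2993 = 41 · 73.
Step 2: Check the mod-4 condition on each prime factor: 41 ≡ 1 (mod 4), exponent 1; 73 ≡ 1 (mod 4), exponent 1.
All primes ≡ 3 (mod 4) appear to even exponent (or don't appear), so by the two-squares theorem n IS expressible as a sum of two squares.
Step 3: Build a representation. Here n = 41 · 73 is a product of primes ≡ 1 (mod 4). Each prime p ≡ 1 (mod 4) is itself a sum of two squares; find a² by testing p − a² for a perfect square:
  41: 41 − 1² = 40, 41 − 2² = 37, 41 − 3² = 32, 41 − 4² = 25 = 5² ⇒ 41 = 4² + 5².
  73: 73 − 1² = 72, 73 − 2² = 69, 73 − 3² = 64 = 8² ⇒ 73 = 3² + 8².
  Combine using the Brahmagupta–Fibonacci identity (a² + b²)(c² + d²) = (ac − bd)² + (ad + bc)² = (ac + bd)² + (ad − bc)²:
  41 · 73 = 2993: from (4² + 5²)(3² + 8²), take (4·3 − 5·8, 4·8 + 5·3) = (12 − 40, 32 + 15) = (-28, 47); dropping signs (only squares matter) gives (28, 47); check 28² + 47² = 784 + 2209 = 2993 ✓.
Step 4: Order so x ≤ y and verify: 28² + 47² = 784 + 2209 = 2993 = n. ✓

n = 2993 = 28² + 47² (one valid representation with x ≤ y).


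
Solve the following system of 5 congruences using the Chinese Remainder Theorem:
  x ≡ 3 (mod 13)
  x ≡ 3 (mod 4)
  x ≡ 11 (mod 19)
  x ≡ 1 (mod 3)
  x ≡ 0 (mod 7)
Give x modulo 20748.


Product of moduli M = 13 · 4 · 19 · 3 · 7 = 20748.
Merge one congruence at a time:
  Start: x ≡ 3 (mod 13).
  Combine with x ≡ 3 (mod 4); new modulus lcm = 52.
    Write x = 3 + 13·t and substitute into x ≡ 3 (mod 4): 13·t ≡ 3 − 3 = 0 (mod 4).
    Reduce coefficients mod 4: 1·t ≡ 0 (mod 4).
    So t ≡ 0 (mod 4).
    Then x = 3 + 13·0 = 3, valid modulo lcm(13, 4) = 52: x ≡ 3 (mod 52).
  Combine with x ≡ 11 (mod 19); new modulus lcm = 988.
    Write x = 3 + 52·t and substitute into x ≡ 11 (mod 19): 52·t ≡ 11 − 3 = 8 (mod 19).
    Reduce coefficients mod 19: 14·t ≡ 8 (mod 19).
    The inverse of 14 mod 19 is 15 (since 14·15 = 210 = 11·19 + 1), so t ≡ 15·8 = 120 ≡ 6 (mod 19).
    Then x = 3 + 52·6 = 315, valid modulo lcm(52, 19) = 988: x ≡ 315 (mod 988).
  Combine with x ≡ 1 (mod 3); new modulus lcm = 2964.
    Write x = 315 + 988·t and substitute into x ≡ 1 (mod 3): 988·t ≡ 1 − 315 = -314 (mod 3).
    Reduce coefficients mod 3: 1·t ≡ 1 (mod 3).
    So t ≡ 1 (mod 3).
    Then x = 315 + 988·1 = 1303, valid modulo lcm(988, 3) = 2964: x ≡ 1303 (mod 2964).
  Combine with x ≡ 0 (mod 7); new modulus lcm = 20748.
    Write x = 1303 + 2964·t and substitute into x ≡ 0 (mod 7): 2964·t ≡ 0 − 1303 = -1303 (mod 7).
    Reduce coefficients mod 7: 3·t ≡ 6 (mod 7).
    The inverse of 3 mod 7 is 5 (since 3·5 = 15 = 2·7 + 1), so t ≡ 5·6 = 30 ≡ 2 (mod 7).
    Then x = 1303 + 2964·2 = 7231, valid modulo lcm(2964, 7) = 20748: x ≡ 7231 (mod 20748).
Verify against each original: 7231 mod 13 = 3, 7231 mod 4 = 3, 7231 mod 19 = 11, 7231 mod 3 = 1, 7231 mod 7 = 0.

x ≡ 7231 (mod 20748).


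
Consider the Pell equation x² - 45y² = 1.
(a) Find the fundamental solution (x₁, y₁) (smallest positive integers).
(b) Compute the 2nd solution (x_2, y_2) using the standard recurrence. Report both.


Step 1: Find the fundamental solution (x₁, y₁) of x² - 45y² = 1.
  Expand √45 as a continued fraction. a₀ = ⌊√45⌋ = 6; iterate m_{k+1} = d_k·a_k − m_k, d_{k+1} = (45 − m_{k+1}²)/d_k, a_{k+1} = ⌊(a₀ + m_{k+1})/d_{k+1}⌋ (starting m₀ = 0, d₀ = 1), with convergents p_k = a_k·p_{k-1} + p_{k-2}, q_k = a_k·q_{k-1} + q_{k-2} (p₋₁ = 1, q₋₁ = 0):
  k = 0: a₀ = 6; p₀/q₀ = 6/1; p₀² − 45·q₀² = 36 − 45 = -9.
  k = 1: m = 6, d = 9, a = ⌊(6 + 6)/9⌋ = 1; p/q = (1·6 + 1)/(1·1 + 0) = 7/1; p² − 45·q² = 49 − 45 = 4.
  k = 2: m = 3, d = 4, a = ⌊(6 + 3)/4⌋ = 2; p/q = (2·7 + 6)/(2·1 + 1) = 20/3; p² − 45·q² = 400 − 405 = -5.
  k = 3: m = 5, d = 5, a = ⌊(6 + 5)/5⌋ = 2; p/q = (2·20 + 7)/(2·3 + 1) = 47/7; p² − 45·q² = 2209 − 2205 = 4.
  k = 4: m = 5, d = 4, a = ⌊(6 + 5)/4⌋ = 2; p/q = (2·47 + 20)/(2·7 + 3) = 114/17; p² − 45·q² = 12996 − 13005 = -9.
  k = 5: m = 3, d = 9, a = ⌊(6 + 3)/9⌋ = 1; p/q = (1·114 + 47)/(1·17 + 7) = 161/24; p² − 45·q² = 25921 − 25920 = 1.
  The first convergent with p² − 45·q² = 1 gives the fundamental solution (x₁, y₁) = (161, 24).
Step 2: Apply the recurrence (x_{n+1}, y_{n+1}) = (x₁x_n + 45y₁y_n, x₁y_n + y₁x_n) repeatedly.
  From (x_1, y_1) = (161, 24): x_2 = 161·161 + 45·24·24 = 51841; y_2 = 161·24 + 24·161 = 7728.
Step 3: Verify x_2² - 45·y_2² = 2687489281 - 2687489280 = 1 (should be 1). ✓

(x_1, y_1) = (161, 24); (x_2, y_2) = (51841, 7728).


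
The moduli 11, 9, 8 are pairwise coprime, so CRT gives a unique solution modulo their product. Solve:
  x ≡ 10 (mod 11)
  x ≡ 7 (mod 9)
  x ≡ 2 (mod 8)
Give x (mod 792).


Moduli 11, 9, 8 are pairwise coprime; by CRT there is a unique solution modulo M = 11 · 9 · 8 = 792.
Solve pairwise, accumulating the modulus:
  Start with x ≡ 10 (mod 11).
  Combine with x ≡ 7 (mod 9): since gcd(11, 9) = 1, we get a unique residue mod 99.
    Write x = 10 + 11·t and substitute into x ≡ 7 (mod 9): 11·t ≡ 7 − 10 = -3 (mod 9).
    Reduce coefficients mod 9: 2·t ≡ 6 (mod 9).
    The inverse of 2 mod 9 is 5 (since 2·5 = 10 = 1·9 + 1), so t ≡ 5·6 = 30 ≡ 3 (mod 9).
    Then x = 10 + 11·3 = 43, valid modulo lcm(11, 9) = 99: x ≡ 43 (mod 99).
  Combine with x ≡ 2 (mod 8): since gcd(99, 8) = 1, we get a unique residue mod 792.
    Write x = 43 + 99·t and substitute into x ≡ 2 (mod 8): 99·t ≡ 2 − 43 = -41 (mod 8).
    Reduce coefficients mod 8: 3·t ≡ 7 (mod 8).
    The inverse of 3 mod 8 is 3 (since 3·3 = 9 = 1·8 + 1), so t ≡ 3·7 = 21 ≡ 5 (mod 8).
    Then x = 43 + 99·5 = 538, valid modulo lcm(99, 8) = 792: x ≡ 538 (mod 792).
Verify: 538 mod 11 = 10 ✓, 538 mod 9 = 7 ✓, 538 mod 8 = 2 ✓.

x ≡ 538 (mod 792).


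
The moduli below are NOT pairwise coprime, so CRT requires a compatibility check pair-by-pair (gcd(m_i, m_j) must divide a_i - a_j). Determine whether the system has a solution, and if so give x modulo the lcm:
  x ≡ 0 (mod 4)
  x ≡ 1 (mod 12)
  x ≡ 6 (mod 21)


Moduli 4, 12, 21 are not pairwise coprime, so CRT works modulo lcm(m_i) when all pairwise compatibility conditions hold.
Pairwise compatibility: gcd(m_i, m_j) must divide a_i - a_j for every pair.
Merge one congruence at a time:
  Start: x ≡ 0 (mod 4).
  Combine with x ≡ 1 (mod 12): gcd(4, 12) = 4, and 1 - 0 = 1 is NOT divisible by 4.
    ⇒ system is inconsistent (no integer solution).

No solution (the system is inconsistent).


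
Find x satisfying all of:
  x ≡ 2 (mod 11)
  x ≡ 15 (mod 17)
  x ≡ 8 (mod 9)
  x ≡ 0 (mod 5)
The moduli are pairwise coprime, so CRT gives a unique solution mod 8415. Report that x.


Product of moduli M = 11 · 17 · 9 · 5 = 8415.
Merge one congruence at a time:
  Start: x ≡ 2 (mod 11).
  Combine with x ≡ 15 (mod 17); new modulus lcm = 187.
    Write x = 2 + 11·t and substitute into x ≡ 15 (mod 17): 11·t ≡ 15 − 2 = 13 (mod 17).
    The inverse of 11 mod 17 is 14 (since 11·14 = 154 = 9·17 + 1), so t ≡ 14·13 = 182 ≡ 12 (mod 17).
    Then x = 2 + 11·12 = 134, valid modulo lcm(11, 17) = 187: x ≡ 134 (mod 187).
  Combine with x ≡ 8 (mod 9); new modulus lcm = 1683.
    Write x = 134 + 187·t and substitute into x ≡ 8 (mod 9): 187·t ≡ 8 − 134 = -126 (mod 9).
    Reduce coefficients mod 9: 7·t ≡ 0 (mod 9).
    The inverse of 7 mod 9 is 4 (since 7·4 = 28 = 3·9 + 1), so t ≡ 4·0 = 0 ≡ 0 (mod 9).
    Then x = 134 + 187·0 = 134, valid modulo lcm(187, 9) = 1683: x ≡ 134 (mod 1683).
  Combine with x ≡ 0 (mod 5); new modulus lcm = 8415.
    Write x = 134 + 1683·t and substitute into x ≡ 0 (mod 5): 1683·t ≡ 0 − 134 = -134 (mod 5).
    Reduce coefficients mod 5: 3·t ≡ 1 (mod 5).
    The inverse of 3 mod 5 is 2 (since 3·2 = 6 = 1·5 + 1), so t ≡ 2·1 = 2 ≡ 2 (mod 5).
    Then x = 134 + 1683·2 = 3500, valid modulo lcm(1683, 5) = 8415: x ≡ 3500 (mod 8415).
Verify against each original: 3500 mod 11 = 2, 3500 mod 17 = 15, 3500 mod 9 = 8, 3500 mod 5 = 0.

x ≡ 3500 (mod 8415).


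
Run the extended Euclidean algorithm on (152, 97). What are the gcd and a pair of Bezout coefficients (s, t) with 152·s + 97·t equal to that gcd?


Euclidean algorithm on (152, 97) — divide until remainder is 0:
  152 = 1 · 97 + 55
  97 = 1 · 55 + 42
  55 = 1 · 42 + 13
  42 = 3 · 13 + 3
  13 = 4 · 3 + 1
  3 = 3 · 1 + 0
gcd(152, 97) = 1.
Track Bezout coefficients alongside the remainders: start with r₀ = 152 = a·1 + b·0 (s = 1, t = 0) and r₁ = 97 = a·0 + b·1 (s = 0, t = 1); each new remainder r_{k+1} = r_{k-1} − q_k·r_k inherits s_{k+1} = s_{k-1} − q_k·s_k, t_{k+1} = t_{k-1} − q_k·t_k, so r_k = a·s_k + b·t_k at every step:
  q = 1: r = 55, s = 1 − 1·0 = 1, t = 0 − 1·1 = -1  (check: 152·1 + 97·(-1) = 55)
  q = 1: r = 42, s = 0 − 1·1 = -1, t = 1 − 1·(-1) = 2  (check: 152·(-1) + 97·2 = 42)
  q = 1: r = 13, s = 1 − 1·(-1) = 2, t = -1 − 1·2 = -3  (check: 152·2 + 97·(-3) = 13)
  q = 3: r = 3, s = -1 − 3·2 = -7, t = 2 − 3·(-3) = 11  (check: 152·(-7) + 97·11 = 3)
  q = 4: r = 1, s = 2 − 4·(-7) = 30, t = -3 − 4·11 = -47  (check: 152·30 + 97·(-47) = 1)
The row with r = 1 (the gcd) gives the Bezout coefficients s = 30, t = -47.
Result: 152 · (30) + 97 · (-47) = 1.

gcd(152, 97) = 1; s = 30, t = -47 (check: 152·30 + 97·(-47) = 1).


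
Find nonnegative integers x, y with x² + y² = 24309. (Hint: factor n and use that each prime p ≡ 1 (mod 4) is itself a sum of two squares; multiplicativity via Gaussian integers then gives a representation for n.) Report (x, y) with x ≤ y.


Step 1: Factor n = 24309 = 3^2 · 37 · 73.
Step 2: Check the mod-4 condition on each prime factor: 3 ≡ 3 (mod 4), exponent 2 (must be even); 37 ≡ 1 (mod 4), exponent 1; 73 ≡ 1 (mod 4), exponent 1.
All primes ≡ 3 (mod 4) appear to even exponent (or don't appear), so by the two-squares theorem n IS expressible as a sum of two squares.
Step 3: Build a representation. Group n = k² · m with k = 3 and m = 37 · 73 = 2701 (a product of primes ≡ 1 (mod 4)); a representation of m scales to one of n via (k·x)² + (k·y)² = k²(x² + y²). Each prime p ≡ 1 (mod 4) is itself a sum of two squares; find a² by testing p − a² for a perfect square:
  37: 37 − 1² = 36 = 6² ⇒ 37 = 1² + 6².
  73: 73 − 1² = 72, 73 − 2² = 69, 73 − 3² = 64 = 8² ⇒ 73 = 3² + 8².
  Combine using the Brahmagupta–Fibonacci identity (a² + b²)(c² + d²) = (ac − bd)² + (ad + bc)² = (ac + bd)² + (ad − bc)²:
  37 · 73 = 2701: from (1² + 6²)(3² + 8²), take (1·3 − 6·8, 1·8 + 6·3) = (3 − 48, 8 + 18) = (-45, 26); dropping signs (only squares matter) gives (45, 26); check 45² + 26² = 2025 + 676 = 2701 ✓.
  Scale by k = 3: (3·45, 3·26) = (135, 78).
Step 4: Order so x ≤ y and verify: 78² + 135² = 6084 + 18225 = 24309 = n. ✓

n = 24309 = 78² + 135² (one valid representation with x ≤ y).


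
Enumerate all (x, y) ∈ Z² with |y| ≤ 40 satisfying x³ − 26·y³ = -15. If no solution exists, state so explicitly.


The equation is x³ - 26y³ = -15. For fixed y, x³ = 26·y³ − 15, so a solution requires the RHS to be a perfect cube.
Strategy: iterate y from -40 to 40, compute RHS = 26·y³ − 15, and check whether it is a (positive or negative) perfect cube.
Check small values of y:
  y = 0: RHS = -15 is not a perfect cube.
  y = 1: RHS = 11 is not a perfect cube.
  y = -1: RHS = -41 is not a perfect cube.
  y = 2: RHS = 193 is not a perfect cube.
  y = -2: RHS = -223 is not a perfect cube.
  y = 3: RHS = 687 is not a perfect cube.
  y = -3: RHS = -717 is not a perfect cube.
Continuing the search up to |y| = 40 finds no solutions either.
No (x, y) in the scanned range satisfies the equation.

No integer solutions with |y| ≤ 40.


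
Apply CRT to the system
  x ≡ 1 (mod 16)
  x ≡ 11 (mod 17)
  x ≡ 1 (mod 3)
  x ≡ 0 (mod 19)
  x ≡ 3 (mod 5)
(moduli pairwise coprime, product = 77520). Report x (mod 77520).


Product of moduli M = 16 · 17 · 3 · 19 · 5 = 77520.
Merge one congruence at a time:
  Start: x ≡ 1 (mod 16).
  Combine with x ≡ 11 (mod 17); new modulus lcm = 272.
    Write x = 1 + 16·t and substitute into x ≡ 11 (mod 17): 16·t ≡ 11 − 1 = 10 (mod 17).
    The inverse of 16 mod 17 is 16 (since 16·16 = 256 = 15·17 + 1), so t ≡ 16·10 = 160 ≡ 7 (mod 17).
    Then x = 1 + 16·7 = 113, valid modulo lcm(16, 17) = 272: x ≡ 113 (mod 272).
  Combine with x ≡ 1 (mod 3); new modulus lcm = 816.
    Write x = 113 + 272·t and substitute into x ≡ 1 (mod 3): 272·t ≡ 1 − 113 = -112 (mod 3).
    Reduce coefficients mod 3: 2·t ≡ 2 (mod 3).
    The inverse of 2 mod 3 is 2 (since 2·2 = 4 = 1·3 + 1), so t ≡ 2·2 = 4 ≡ 1 (mod 3).
    Then x = 113 + 272·1 = 385, valid modulo lcm(272, 3) = 816: x ≡ 385 (mod 816).
  Combine with x ≡ 0 (mod 19); new modulus lcm = 15504.
    Write x = 385 + 816·t and substitute into x ≡ 0 (mod 19): 816·t ≡ 0 − 385 = -385 (mod 19).
    Reduce coefficients mod 19: 18·t ≡ 14 (mod 19).
    The inverse of 18 mod 19 is 18 (since 18·18 = 324 = 17·19 + 1), so t ≡ 18·14 = 252 ≡ 5 (mod 19).
    Then x = 385 + 816·5 = 4465, valid modulo lcm(816, 19) = 15504: x ≡ 4465 (mod 15504).
  Combine with x ≡ 3 (mod 5); new modulus lcm = 77520.
    Write x = 4465 + 15504·t and substitute into x ≡ 3 (mod 5): 15504·t ≡ 3 − 4465 = -4462 (mod 5).
    Reduce coefficients mod 5: 4·t ≡ 3 (mod 5).
    The inverse of 4 mod 5 is 4 (since 4·4 = 16 = 3·5 + 1), so t ≡ 4·3 = 12 ≡ 2 (mod 5).
    Then x = 4465 + 15504·2 = 35473, valid modulo lcm(15504, 5) = 77520: x ≡ 35473 (mod 77520).
Verify against each original: 35473 mod 16 = 1, 35473 mod 17 = 11, 35473 mod 3 = 1, 35473 mod 19 = 0, 35473 mod 5 = 3.

x ≡ 35473 (mod 77520).


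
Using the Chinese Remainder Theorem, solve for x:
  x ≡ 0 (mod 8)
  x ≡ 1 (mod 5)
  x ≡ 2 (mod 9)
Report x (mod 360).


Moduli 8, 5, 9 are pairwise coprime; by CRT there is a unique solution modulo M = 8 · 5 · 9 = 360.
Solve pairwise, accumulating the modulus:
  Start with x ≡ 0 (mod 8).
  Combine with x ≡ 1 (mod 5): since gcd(8, 5) = 1, we get a unique residue mod 40.
    Write x = 0 + 8·t and substitute into x ≡ 1 (mod 5): 8·t ≡ 1 − 0 = 1 (mod 5).
    Reduce coefficients mod 5: 3·t ≡ 1 (mod 5).
    The inverse of 3 mod 5 is 2 (since 3·2 = 6 = 1·5 + 1), so t ≡ 2·1 = 2 ≡ 2 (mod 5).
    Then x = 0 + 8·2 = 16, valid modulo lcm(8, 5) = 40: x ≡ 16 (mod 40).
  Combine with x ≡ 2 (mod 9): since gcd(40, 9) = 1, we get a unique residue mod 360.
    Write x = 16 + 40·t and substitute into x ≡ 2 (mod 9): 40·t ≡ 2 − 16 = -14 (mod 9).
    Reduce coefficients mod 9: 4·t ≡ 4 (mod 9).
    The inverse of 4 mod 9 is 7 (since 4·7 = 28 = 3·9 + 1), so t ≡ 7·4 = 28 ≡ 1 (mod 9).
    Then x = 16 + 40·1 = 56, valid modulo lcm(40, 9) = 360: x ≡ 56 (mod 360).
Verify: 56 mod 8 = 0 ✓, 56 mod 5 = 1 ✓, 56 mod 9 = 2 ✓.

x ≡ 56 (mod 360).


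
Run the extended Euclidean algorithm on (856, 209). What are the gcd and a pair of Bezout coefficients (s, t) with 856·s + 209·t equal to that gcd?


Euclidean algorithm on (856, 209) — divide until remainder is 0:
  856 = 4 · 209 + 20
  209 = 10 · 20 + 9
  20 = 2 · 9 + 2
  9 = 4 · 2 + 1
  2 = 2 · 1 + 0
gcd(856, 209) = 1.
Track Bezout coefficients alongside the remainders: start with r₀ = 856 = a·1 + b·0 (s = 1, t = 0) and r₁ = 209 = a·0 + b·1 (s = 0, t = 1); each new remainder r_{k+1} = r_{k-1} − q_k·r_k inherits s_{k+1} = s_{k-1} − q_k·s_k, t_{k+1} = t_{k-1} − q_k·t_k, so r_k = a·s_k + b·t_k at every step:
  q = 4: r = 20, s = 1 − 4·0 = 1, t = 0 − 4·1 = -4  (check: 856·1 + 209·(-4) = 20)
  q = 10: r = 9, s = 0 − 10·1 = -10, t = 1 − 10·(-4) = 41  (check: 856·(-10) + 209·41 = 9)
  q = 2: r = 2, s = 1 − 2·(-10) = 21, t = -4 − 2·41 = -86  (check: 856·21 + 209·(-86) = 2)
  q = 4: r = 1, s = -10 − 4·21 = -94, t = 41 − 4·(-86) = 385  (check: 856·(-94) + 209·385 = 1)
The row with r = 1 (the gcd) gives the Bezout coefficients s = -94, t = 385.
Result: 856 · (-94) + 209 · (385) = 1.

gcd(856, 209) = 1; s = -94, t = 385 (check: 856·(-94) + 209·385 = 1).


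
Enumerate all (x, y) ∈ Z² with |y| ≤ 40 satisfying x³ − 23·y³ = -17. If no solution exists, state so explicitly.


The equation is x³ - 23y³ = -17. For fixed y, x³ = 23·y³ − 17, so a solution requires the RHS to be a perfect cube.
Strategy: iterate y from -40 to 40, compute RHS = 23·y³ − 17, and check whether it is a (positive or negative) perfect cube.
Check small values of y:
  y = 0: RHS = -17 is not a perfect cube.
  y = 1: RHS = 6 is not a perfect cube.
  y = -1: RHS = -40 is not a perfect cube.
  y = 2: RHS = 167 is not a perfect cube.
  y = -2: RHS = -201 is not a perfect cube.
  y = 3: RHS = 604 is not a perfect cube.
  y = -3: RHS = -638 is not a perfect cube.
Continuing the search up to |y| = 40 finds no solutions either.
No (x, y) in the scanned range satisfies the equation.

No integer solutions with |y| ≤ 40.


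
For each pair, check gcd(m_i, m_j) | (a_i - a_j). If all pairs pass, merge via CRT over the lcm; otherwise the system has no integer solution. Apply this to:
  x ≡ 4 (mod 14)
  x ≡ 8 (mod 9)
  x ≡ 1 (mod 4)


Moduli 14, 9, 4 are not pairwise coprime, so CRT works modulo lcm(m_i) when all pairwise compatibility conditions hold.
Pairwise compatibility: gcd(m_i, m_j) must divide a_i - a_j for every pair.
Merge one congruence at a time:
  Start: x ≡ 4 (mod 14).
  Combine with x ≡ 8 (mod 9): gcd(14, 9) = 1; 8 - 4 = 4, which IS divisible by 1, so compatible.
    Write x = 4 + 14·t and substitute into x ≡ 8 (mod 9): 14·t ≡ 8 − 4 = 4 (mod 9).
    Reduce coefficients mod 9: 5·t ≡ 4 (mod 9).
    The inverse of 5 mod 9 is 2 (since 5·2 = 10 = 1·9 + 1), so t ≡ 2·4 = 8 ≡ 8 (mod 9).
    Then x = 4 + 14·8 = 116, valid modulo lcm(14, 9) = 126: x ≡ 116 (mod 126).
  Combine with x ≡ 1 (mod 4): gcd(126, 4) = 2, and 1 - 116 = -115 is NOT divisible by 2.
    ⇒ system is inconsistent (no integer solution).

No solution (the system is inconsistent).


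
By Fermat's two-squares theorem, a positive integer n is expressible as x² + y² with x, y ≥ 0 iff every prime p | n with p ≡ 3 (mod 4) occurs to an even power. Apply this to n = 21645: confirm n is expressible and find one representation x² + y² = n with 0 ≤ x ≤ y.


Step 1: Factor n = 21645 = 3^2 · 5 · 13 · 37.
Step 2: Check the mod-4 condition on each prime factor: 3 ≡ 3 (mod 4), exponent 2 (must be even); 5 ≡ 1 (mod 4), exponent 1; 13 ≡ 1 (mod 4), exponent 1; 37 ≡ 1 (mod 4), exponent 1.
All primes ≡ 3 (mod 4) appear to even exponent (or don't appear), so by the two-squares theorem n IS expressible as a sum of two squares.
Step 3: Build a representation. Group n = k² · m with k = 3 and m = 5 · 13 · 37 = 2405 (a product of primes ≡ 1 (mod 4)); a representation of m scales to one of n via (k·x)² + (k·y)² = k²(x² + y²). Each prime p ≡ 1 (mod 4) is itself a sum of two squares; find a² by testing p − a² for a perfect square:
  5: 5 − 1² = 4 = 2² ⇒ 5 = 1² + 2².
  13: 13 − 1² = 12, 13 − 2² = 9 = 3² ⇒ 13 = 2² + 3².
  37: 37 − 1² = 36 = 6² ⇒ 37 = 1² + 6².
  Combine using the Brahmagupta–Fibonacci identity (a² + b²)(c² + d²) = (ac − bd)² + (ad + bc)² = (ac + bd)² + (ad − bc)²:
  5 · 13 = 65: from (1² + 2²)(2² + 3²), take (1·2 − 2·3, 1·3 + 2·2) = (2 − 6, 3 + 4) = (-4, 7); dropping signs (only squares matter) gives (4, 7); check 4² + 7² = 16 + 49 = 65 ✓.
  65 · 37 = 2405: from (4² + 7²)(1² + 6²), take (4·1 − 7·6, 4·6 + 7·1) = (4 − 42, 24 + 7) = (-38, 31); dropping signs (only squares matter) gives (38, 31); check 38² + 31² = 1444 + 961 = 2405 ✓.
  Scale by k = 3: (3·38, 3·31) = (114, 93).
Step 4: Order so x ≤ y and verify: 93² + 114² = 8649 + 12996 = 21645 = n. ✓

n = 21645 = 93² + 114² (one valid representation with x ≤ y).


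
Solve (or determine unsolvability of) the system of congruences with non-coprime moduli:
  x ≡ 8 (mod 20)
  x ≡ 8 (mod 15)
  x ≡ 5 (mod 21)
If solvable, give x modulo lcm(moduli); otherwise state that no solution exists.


Moduli 20, 15, 21 are not pairwise coprime, so CRT works modulo lcm(m_i) when all pairwise compatibility conditions hold.
Pairwise compatibility: gcd(m_i, m_j) must divide a_i - a_j for every pair.
Merge one congruence at a time:
  Start: x ≡ 8 (mod 20).
  Combine with x ≡ 8 (mod 15): gcd(20, 15) = 5; 8 - 8 = 0, which IS divisible by 5, so compatible.
    Write x = 8 + 20·t and substitute into x ≡ 8 (mod 15): 20·t ≡ 8 − 8 = 0 (mod 15).
    Divide the congruence (and modulus) by g = 5: 4·t ≡ 0 (mod 3).
    Reduce coefficients mod 3: 1·t ≡ 0 (mod 3).
    So t ≡ 0 (mod 3).
    Then x = 8 + 20·0 = 8, valid modulo lcm(20, 15) = 60: x ≡ 8 (mod 60).
  Combine with x ≡ 5 (mod 21): gcd(60, 21) = 3; 5 - 8 = -3, which IS divisible by 3, so compatible.
    Write x = 8 + 60·t and substitute into x ≡ 5 (mod 21): 60·t ≡ 5 − 8 = -3 (mod 21).
    Divide the congruence (and modulus) by g = 3: 20·t ≡ -1 (mod 7).
    Reduce coefficients mod 7: 6·t ≡ 6 (mod 7).
    The inverse of 6 mod 7 is 6 (since 6·6 = 36 = 5·7 + 1), so t ≡ 6·6 = 36 ≡ 1 (mod 7).
    Then x = 8 + 60·1 = 68, valid modulo lcm(60, 21) = 420: x ≡ 68 (mod 420).
Verify: 68 mod 20 = 8, 68 mod 15 = 8, 68 mod 21 = 5.

x ≡ 68 (mod 420).


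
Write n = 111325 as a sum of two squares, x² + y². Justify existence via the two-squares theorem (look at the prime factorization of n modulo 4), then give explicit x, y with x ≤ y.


Step 1: Factor n = 111325 = 5^2 · 61 · 73.
Step 2: Check the mod-4 condition on each prime factor: 5 ≡ 1 (mod 4), exponent 2; 61 ≡ 1 (mod 4), exponent 1; 73 ≡ 1 (mod 4), exponent 1.
All primes ≡ 3 (mod 4) appear to even exponent (or don't appear), so by the two-squares theorem n IS expressible as a sum of two squares.
Step 3: Build a representation. Group n = k² · m with k = 5 and m = 61 · 73 = 4453 (a product of primes ≡ 1 (mod 4)); a representation of m scales to one of n via (k·x)² + (k·y)² = k²(x² + y²). Each prime p ≡ 1 (mod 4) is itself a sum of two squares; find a² by testing p − a² for a perfect square:
  61: 61 − 1² = 60, 61 − 2² = 57, 61 − 3² = 52, 61 − 4² = 45, 61 − 5² = 36 = 6² ⇒ 61 = 5² + 6².
  73: 73 − 1² = 72, 73 − 2² = 69, 73 − 3² = 64 = 8² ⇒ 73 = 3² + 8².
  Combine using the Brahmagupta–Fibonacci identity (a² + b²)(c² + d²) = (ac − bd)² + (ad + bc)² = (ac + bd)² + (ad − bc)²:
  61 · 73 = 4453: from (5² + 6²)(3² + 8²), take (5·3 − 6·8, 5·8 + 6·3) = (15 − 48, 40 + 18) = (-33, 58); dropping signs (only squares matter) gives (33, 58); check 33² + 58² = 1089 + 3364 = 4453 ✓.
  Scale by k = 5: (5·33, 5·58) = (165, 290).
Step 4: Order so x ≤ y and verify: 165² + 290² = 27225 + 84100 = 111325 = n. ✓

n = 111325 = 165² + 290² (one valid representation with x ≤ y).


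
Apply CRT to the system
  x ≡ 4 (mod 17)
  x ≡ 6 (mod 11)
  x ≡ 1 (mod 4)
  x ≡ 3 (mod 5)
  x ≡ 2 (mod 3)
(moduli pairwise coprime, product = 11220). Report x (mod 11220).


Product of moduli M = 17 · 11 · 4 · 5 · 3 = 11220.
Merge one congruence at a time:
  Start: x ≡ 4 (mod 17).
  Combine with x ≡ 6 (mod 11); new modulus lcm = 187.
    Write x = 4 + 17·t and substitute into x ≡ 6 (mod 11): 17·t ≡ 6 − 4 = 2 (mod 11).
    Reduce coefficients mod 11: 6·t ≡ 2 (mod 11).
    The inverse of 6 mod 11 is 2 (since 6·2 = 12 = 1·11 + 1), so t ≡ 2·2 = 4 ≡ 4 (mod 11).
    Then x = 4 + 17·4 = 72, valid modulo lcm(17, 11) = 187: x ≡ 72 (mod 187).
  Combine with x ≡ 1 (mod 4); new modulus lcm = 748.
    Write x = 72 + 187·t and substitute into x ≡ 1 (mod 4): 187·t ≡ 1 − 72 = -71 (mod 4).
    Reduce coefficients mod 4: 3·t ≡ 1 (mod 4).
    The inverse of 3 mod 4 is 3 (since 3·3 = 9 = 2·4 + 1), so t ≡ 3·1 = 3 ≡ 3 (mod 4).
    Then x = 72 + 187·3 = 633, valid modulo lcm(187, 4) = 748: x ≡ 633 (mod 748).
  Combine with x ≡ 3 (mod 5); new modulus lcm = 3740.
    Write x = 633 + 748·t and substitute into x ≡ 3 (mod 5): 748·t ≡ 3 − 633 = -630 (mod 5).
    Reduce coefficients mod 5: 3·t ≡ 0 (mod 5).
    The inverse of 3 mod 5 is 2 (since 3·2 = 6 = 1·5 + 1), so t ≡ 2·0 = 0 ≡ 0 (mod 5).
    Then x = 633 + 748·0 = 633, valid modulo lcm(748, 5) = 3740: x ≡ 633 (mod 3740).
  Combine with x ≡ 2 (mod 3); new modulus lcm = 11220.
    Write x = 633 + 3740·t and substitute into x ≡ 2 (mod 3): 3740·t ≡ 2 − 633 = -631 (mod 3).
    Reduce coefficients mod 3: 2·t ≡ 2 (mod 3).
    The inverse of 2 mod 3 is 2 (since 2·2 = 4 = 1·3 + 1), so t ≡ 2·2 = 4 ≡ 1 (mod 3).
    Then x = 633 + 3740·1 = 4373, valid modulo lcm(3740, 3) = 11220: x ≡ 4373 (mod 11220).
Verify against each original: 4373 mod 17 = 4, 4373 mod 11 = 6, 4373 mod 4 = 1, 4373 mod 5 = 3, 4373 mod 3 = 2.

x ≡ 4373 (mod 11220).


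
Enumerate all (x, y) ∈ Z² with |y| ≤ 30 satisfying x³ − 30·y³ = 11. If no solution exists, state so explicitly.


The equation is x³ - 30y³ = 11. For fixed y, x³ = 30·y³ + 11, so a solution requires the RHS to be a perfect cube.
Strategy: iterate y from -30 to 30, compute RHS = 30·y³ + 11, and check whether it is a (positive or negative) perfect cube.
Check small values of y:
  y = 0: RHS = 11 is not a perfect cube.
  y = 1: RHS = 41 is not a perfect cube.
  y = -1: RHS = -19 is not a perfect cube.
  y = 2: RHS = 251 is not a perfect cube.
  y = -2: RHS = -229 is not a perfect cube.
  y = 3: RHS = 821 is not a perfect cube.
  y = -3: RHS = -799 is not a perfect cube.
Continuing the search up to |y| = 30 finds no solutions either.
No (x, y) in the scanned range satisfies the equation.

No integer solutions with |y| ≤ 30.


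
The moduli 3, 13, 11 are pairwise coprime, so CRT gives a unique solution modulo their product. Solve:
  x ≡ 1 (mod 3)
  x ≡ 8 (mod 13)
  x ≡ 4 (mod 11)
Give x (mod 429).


Moduli 3, 13, 11 are pairwise coprime; by CRT there is a unique solution modulo M = 3 · 13 · 11 = 429.
Solve pairwise, accumulating the modulus:
  Start with x ≡ 1 (mod 3).
  Combine with x ≡ 8 (mod 13): since gcd(3, 13) = 1, we get a unique residue mod 39.
    Write x = 1 + 3·t and substitute into x ≡ 8 (mod 13): 3·t ≡ 8 − 1 = 7 (mod 13).
    The inverse of 3 mod 13 is 9 (since 3·9 = 27 = 2·13 + 1), so t ≡ 9·7 = 63 ≡ 11 (mod 13).
    Then x = 1 + 3·11 = 34, valid modulo lcm(3, 13) = 39: x ≡ 34 (mod 39).
  Combine with x ≡ 4 (mod 11): since gcd(39, 11) = 1, we get a unique residue mod 429.
    Write x = 34 + 39·t and substitute into x ≡ 4 (mod 11): 39·t ≡ 4 − 34 = -30 (mod 11).
    Reduce coefficients mod 11: 6·t ≡ 3 (mod 11).
    The inverse of 6 mod 11 is 2 (since 6·2 = 12 = 1·11 + 1), so t ≡ 2·3 = 6 ≡ 6 (mod 11).
    Then x = 34 + 39·6 = 268, valid modulo lcm(39, 11) = 429: x ≡ 268 (mod 429).
Verify: 268 mod 3 = 1 ✓, 268 mod 13 = 8 ✓, 268 mod 11 = 4 ✓.

x ≡ 268 (mod 429).


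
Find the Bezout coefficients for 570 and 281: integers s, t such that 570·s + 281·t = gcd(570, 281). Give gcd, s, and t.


Euclidean algorithm on (570, 281) — divide until remainder is 0:
  570 = 2 · 281 + 8
  281 = 35 · 8 + 1
  8 = 8 · 1 + 0
gcd(570, 281) = 1.
Track Bezout coefficients alongside the remainders: start with r₀ = 570 = a·1 + b·0 (s = 1, t = 0) and r₁ = 281 = a·0 + b·1 (s = 0, t = 1); each new remainder r_{k+1} = r_{k-1} − q_k·r_k inherits s_{k+1} = s_{k-1} − q_k·s_k, t_{k+1} = t_{k-1} − q_k·t_k, so r_k = a·s_k + b·t_k at every step:
  q = 2: r = 8, s = 1 − 2·0 = 1, t = 0 − 2·1 = -2  (check: 570·1 + 281·(-2) = 8)
  q = 35: r = 1, s = 0 − 35·1 = -35, t = 1 − 35·(-2) = 71  (check: 570·(-35) + 281·71 = 1)
The row with r = 1 (the gcd) gives the Bezout coefficients s = -35, t = 71.
Result: 570 · (-35) + 281 · (71) = 1.

gcd(570, 281) = 1; s = -35, t = 71 (check: 570·(-35) + 281·71 = 1).


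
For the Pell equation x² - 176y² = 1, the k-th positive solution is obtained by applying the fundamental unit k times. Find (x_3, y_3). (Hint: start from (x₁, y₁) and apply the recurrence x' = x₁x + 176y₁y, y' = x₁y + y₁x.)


Step 1: Find the fundamental solution (x₁, y₁) of x² - 176y² = 1.
  Expand √176 as a continued fraction. a₀ = ⌊√176⌋ = 13; iterate m_{k+1} = d_k·a_k − m_k, d_{k+1} = (176 − m_{k+1}²)/d_k, a_{k+1} = ⌊(a₀ + m_{k+1})/d_{k+1}⌋ (starting m₀ = 0, d₀ = 1), with convergents p_k = a_k·p_{k-1} + p_{k-2}, q_k = a_k·q_{k-1} + q_{k-2} (p₋₁ = 1, q₋₁ = 0):
  k = 0: a₀ = 13; p₀/q₀ = 13/1; p₀² − 176·q₀² = 169 − 176 = -7.
  k = 1: m = 13, d = 7, a = ⌊(13 + 13)/7⌋ = 3; p/q = (3·13 + 1)/(3·1 + 0) = 40/3; p² − 176·q² = 1600 − 1584 = 16.
  k = 2: m = 8, d = 16, a = ⌊(13 + 8)/16⌋ = 1; p/q = (1·40 + 13)/(1·3 + 1) = 53/4; p² − 176·q² = 2809 − 2816 = -7.
  k = 3: m = 8, d = 7, a = ⌊(13 + 8)/7⌋ = 3; p/q = (3·53 + 40)/(3·4 + 3) = 199/15; p² − 176·q² = 39601 − 39600 = 1.
  The first convergent with p² − 176·q² = 1 gives the fundamental solution (x₁, y₁) = (199, 15).
Step 2: Apply the recurrence (x_{n+1}, y_{n+1}) = (x₁x_n + 176y₁y_n, x₁y_n + y₁x_n) repeatedly.
  From (x_1, y_1) = (199, 15): x_2 = 199·199 + 176·15·15 = 79201; y_2 = 199·15 + 15·199 = 5970.
  From (x_2, y_2) = (79201, 5970): x_3 = 199·79201 + 176·15·5970 = 31521799; y_3 = 199·5970 + 15·79201 = 2376045.
Step 3: Verify x_3² - 176·y_3² = 993623812196401 - 993623812196400 = 1 (should be 1). ✓

(x_1, y_1) = (199, 15); (x_3, y_3) = (31521799, 2376045).


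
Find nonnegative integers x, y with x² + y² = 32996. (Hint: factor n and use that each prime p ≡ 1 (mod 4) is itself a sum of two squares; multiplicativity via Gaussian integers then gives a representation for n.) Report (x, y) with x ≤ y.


Step 1: Factor n = 32996 = 2^2 · 73 · 113.
Step 2: Check the mod-4 condition on each prime factor: 2 = 2 (special); 73 ≡ 1 (mod 4), exponent 1; 113 ≡ 1 (mod 4), exponent 1.
All primes ≡ 3 (mod 4) appear to even exponent (or don't appear), so by the two-squares theorem n IS expressible as a sum of two squares.
Step 3: Build a representation. Group n = k² · m with k = 2 and m = 73 · 113 = 8249 (a product of primes ≡ 1 (mod 4)); a representation of m scales to one of n via (k·x)² + (k·y)² = k²(x² + y²). Each prime p ≡ 1 (mod 4) is itself a sum of two squares; find a² by testing p − a² for a perfect square:
  73: 73 − 1² = 72, 73 − 2² = 69, 73 − 3² = 64 = 8² ⇒ 73 = 3² + 8².
  113: 113 − 1² = 112, 113 − 2² = 109, 113 − 3² = 104, 113 − 4² = 97, 113 − 5² = 88, 113 − 6² = 77, 113 − 7² = 64 = 8² ⇒ 113 = 7² + 8².
  Combine using the Brahmagupta–Fibonacci identity (a² + b²)(c² + d²) = (ac − bd)² + (ad + bc)² = (ac + bd)² + (ad − bc)²:
  73 · 113 = 8249: from (3² + 8²)(7² + 8²), take (3·7 − 8·8, 3·8 + 8·7) = (21 − 64, 24 + 56) = (-43, 80); dropping signs (only squares matter) gives (43, 80); check 43² + 80² = 1849 + 6400 = 8249 ✓.
  Scale by k = 2: (2·43, 2·80) = (86, 160).
Step 4: Order so x ≤ y and verify: 86² + 160² = 7396 + 25600 = 32996 = n. ✓

n = 32996 = 86² + 160² (one valid representation with x ≤ y).


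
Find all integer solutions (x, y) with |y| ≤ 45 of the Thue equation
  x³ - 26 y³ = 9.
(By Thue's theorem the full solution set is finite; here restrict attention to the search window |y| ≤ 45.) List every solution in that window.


The equation is x³ - 26y³ = 9. For fixed y, x³ = 26·y³ + 9, so a solution requires the RHS to be a perfect cube.
Strategy: iterate y from -45 to 45, compute RHS = 26·y³ + 9, and check whether it is a (positive or negative) perfect cube.
Check small values of y:
  y = 0: RHS = 9 is not a perfect cube.
  y = 1: RHS = 35 is not a perfect cube.
  y = -1: RHS = -17 is not a perfect cube.
  y = 2: RHS = 217 is not a perfect cube.
  y = -2: RHS = -199 is not a perfect cube.
  y = 3: RHS = 711 is not a perfect cube.
  y = -3: RHS = -693 is not a perfect cube.
Continuing the search up to |y| = 45 finds no solutions either.
No (x, y) in the scanned range satisfies the equation.

No integer solutions with |y| ≤ 45.


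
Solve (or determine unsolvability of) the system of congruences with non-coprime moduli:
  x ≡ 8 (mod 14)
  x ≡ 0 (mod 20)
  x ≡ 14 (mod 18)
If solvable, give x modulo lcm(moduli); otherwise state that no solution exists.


Moduli 14, 20, 18 are not pairwise coprime, so CRT works modulo lcm(m_i) when all pairwise compatibility conditions hold.
Pairwise compatibility: gcd(m_i, m_j) must divide a_i - a_j for every pair.
Merge one congruence at a time:
  Start: x ≡ 8 (mod 14).
  Combine with x ≡ 0 (mod 20): gcd(14, 20) = 2; 0 - 8 = -8, which IS divisible by 2, so compatible.
    Write x = 8 + 14·t and substitute into x ≡ 0 (mod 20): 14·t ≡ 0 − 8 = -8 (mod 20).
    Divide the congruence (and modulus) by g = 2: 7·t ≡ -4 (mod 10).
    Reduce coefficients mod 10: 7·t ≡ 6 (mod 10).
    The inverse of 7 mod 10 is 3 (since 7·3 = 21 = 2·10 + 1), so t ≡ 3·6 = 18 ≡ 8 (mod 10).
    Then x = 8 + 14·8 = 120, valid modulo lcm(14, 20) = 140: x ≡ 120 (mod 140).
  Combine with x ≡ 14 (mod 18): gcd(140, 18) = 2; 14 - 120 = -106, which IS divisible by 2, so compatible.
    Write x = 120 + 140·t and substitute into x ≡ 14 (mod 18): 140·t ≡ 14 − 120 = -106 (mod 18).
    Divide the congruence (and modulus) by g = 2: 70·t ≡ -53 (mod 9).
    Reduce coefficients mod 9: 7·t ≡ 1 (mod 9).
    The inverse of 7 mod 9 is 4 (since 7·4 = 28 = 3·9 + 1), so t ≡ 4·1 = 4 ≡ 4 (mod 9).
    Then x = 120 + 140·4 = 680, valid modulo lcm(140, 18) = 1260: x ≡ 680 (mod 1260).
Verify: 680 mod 14 = 8, 680 mod 20 = 0, 680 mod 18 = 14.

x ≡ 680 (mod 1260).


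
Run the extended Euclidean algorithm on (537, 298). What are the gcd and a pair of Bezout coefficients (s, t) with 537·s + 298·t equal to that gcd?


Euclidean algorithm on (537, 298) — divide until remainder is 0:
  537 = 1 · 298 + 239
  298 = 1 · 239 + 59
  239 = 4 · 59 + 3
  59 = 19 · 3 + 2
  3 = 1 · 2 + 1
  2 = 2 · 1 + 0
gcd(537, 298) = 1.
Track Bezout coefficients alongside the remainders: start with r₀ = 537 = a·1 + b·0 (s = 1, t = 0) and r₁ = 298 = a·0 + b·1 (s = 0, t = 1); each new remainder r_{k+1} = r_{k-1} − q_k·r_k inherits s_{k+1} = s_{k-1} − q_k·s_k, t_{k+1} = t_{k-1} − q_k·t_k, so r_k = a·s_k + b·t_k at every step:
  q = 1: r = 239, s = 1 − 1·0 = 1, t = 0 − 1·1 = -1  (check: 537·1 + 298·(-1) = 239)
  q = 1: r = 59, s = 0 − 1·1 = -1, t = 1 − 1·(-1) = 2  (check: 537·(-1) + 298·2 = 59)
  q = 4: r = 3, s = 1 − 4·(-1) = 5, t = -1 − 4·2 = -9  (check: 537·5 + 298·(-9) = 3)
  q = 19: r = 2, s = -1 − 19·5 = -96, t = 2 − 19·(-9) = 173  (check: 537·(-96) + 298·173 = 2)
  q = 1: r = 1, s = 5 − 1·(-96) = 101, t = -9 − 1·173 = -182  (check: 537·101 + 298·(-182) = 1)
The row with r = 1 (the gcd) gives the Bezout coefficients s = 101, t = -182.
Result: 537 · (101) + 298 · (-182) = 1.

gcd(537, 298) = 1; s = 101, t = -182 (check: 537·101 + 298·(-182) = 1).
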